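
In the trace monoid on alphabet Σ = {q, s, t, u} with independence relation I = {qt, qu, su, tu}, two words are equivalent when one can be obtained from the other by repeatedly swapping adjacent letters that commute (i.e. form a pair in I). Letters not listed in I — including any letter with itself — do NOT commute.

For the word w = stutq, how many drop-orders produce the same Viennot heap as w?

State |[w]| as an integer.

piece 0:s — minimal
piece 1:t rests on {0:s}
piece 2:u — minimal
piece 3:t rests on {1:t}
piece 4:q rests on {0:s}
minimal pieces: {0:s, 2:u}
ways to finish when only these pieces remain (= sum over removing one remaining piece with nothing left below it):
  1 left: {2}→1  {3}→1  {4}→1
  2 left: {1,3}→1  {2,3}→2  {2,4}→2  {3,4}→2
  3 left: {1,2,3}→3  {1,3,4}→3  {2,3,4}→6
  placing 0:s first → 12 extensions
  placing 2:u first → 3 extensions
total linear extensions = 15

15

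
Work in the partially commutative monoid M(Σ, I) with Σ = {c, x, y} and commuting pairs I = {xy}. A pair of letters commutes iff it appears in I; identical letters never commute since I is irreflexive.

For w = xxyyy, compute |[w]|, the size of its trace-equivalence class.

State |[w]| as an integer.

0(x) covers ∅
1(x) covers 0:x
2(y) covers ∅
3(y) covers 2:y
4(y) covers 3:y
floor of heap: 0:x, 2:y
completions by unplaced set U, small U first (add the entries for U minus each lowest piece of U):
  |U|=1: {1}:1  {4}:1
  |U|=2: {0,1}:1  {1,4}:2  {3,4}:1
  |U|=3: {0,1,4}:3  {1,3,4}:3  {2,3,4}:1
  start at 0(x): 4
  start at 2(y): 6
sum over floor = 10

10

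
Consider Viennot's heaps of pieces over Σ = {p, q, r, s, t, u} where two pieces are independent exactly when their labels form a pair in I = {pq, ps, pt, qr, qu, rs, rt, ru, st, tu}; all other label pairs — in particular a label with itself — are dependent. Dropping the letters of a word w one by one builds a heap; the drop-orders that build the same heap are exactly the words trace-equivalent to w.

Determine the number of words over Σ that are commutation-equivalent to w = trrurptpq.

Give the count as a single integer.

336

0(t) covers ∅
1(r) covers ∅
2(r) covers 1:r
3(u) covers ∅
4(r) covers 2:r
5(p) covers 3:u, 4:r
6(t) covers 0:t
7(p) covers 5:p
8(q) covers 6:t
floor of heap: 0:t, 1:r, 3:u
completions by unplaced set U, small U first (add the entries for U minus each lowest piece of U):
  |U|=1: {7}:1  {8}:1
  |U|=2: {5,7}:1  {6,8}:1  {7,8}:2
  |U|=3: {0,6,8}:1  {3,5,7}:1  {4,5,7}:1  {5,7,8}:3  {6,7,8}:3
  |U|=4: {0,6,7,8}:4  {2,4,5,7}:1  {3,4,5,7}:2  {3,5,7,8}:4  {4,5,7,8}:4  {5,6,7,8}:6
  |U|=5: {0,5,6,7,8}:10  {1,2,4,5,7}:1  {2,3,4,5,7}:3  {2,4,5,7,8}:5  {3,4,5,7,8}:10  {3,5,6,7,8}:10  {4,5,6,7,8}:10
  |U|=6: {0,3,5,6,7,8}:20  {0,4,5,6,7,8}:20  {1,2,3,4,5,7}:4  {1,2,4,5,7,8}:6  {2,3,4,5,7,8}:18  {2,4,5,6,7,8}:15  {3,4,5,6,7,8}:30
  |U|=7: {0,2,4,5,6,7,8}:35  {0,3,4,5,6,7,8}:70  {1,2,3,4,5,7,8}:28  {1,2,4,5,6,7,8}:21  {2,3,4,5,6,7,8}:63
  start at 0(t): 112
  start at 1(r): 168
  start at 3(u): 56
sum over floor = 336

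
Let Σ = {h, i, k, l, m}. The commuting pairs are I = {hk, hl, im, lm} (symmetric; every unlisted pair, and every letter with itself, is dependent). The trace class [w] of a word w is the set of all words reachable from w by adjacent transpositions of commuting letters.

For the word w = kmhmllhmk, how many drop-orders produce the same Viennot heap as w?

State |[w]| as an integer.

drop 0:k onto floor
drop 1:m onto {0:k}
drop 2:h onto {1:m}
drop 3:m onto {2:h}
drop 4:l onto {0:k}
drop 5:l onto {4:l}
drop 6:h onto {3:m}
drop 7:m onto {6:h}
drop 8:k onto {5:l, 7:m}
ground layer = {0:k}
drop-orders for the pieces not yet dropped (sum over which currently-grounded one goes next):
  1 to go: {8} 1
  2 to go: {5,8} 1  {7,8} 1
  3 to go: {4,5,8} 1  {5,7,8} 2  {6,7,8} 1
  4 to go: {3,6,7,8} 1  {4,5,7,8} 3  {5,6,7,8} 3
  5 to go: {2,3,6,7,8} 1  {3,5,6,7,8} 4  {4,5,6,7,8} 6
  6 to go: {1,2,3,6,7,8} 1  {2,3,5,6,7,8} 5  {3,4,5,6,7,8} 10
  7 to go: {1,2,3,5,6,7,8} 6  {2,3,4,5,6,7,8} 15
  if 0:k drops first: 21 orders

21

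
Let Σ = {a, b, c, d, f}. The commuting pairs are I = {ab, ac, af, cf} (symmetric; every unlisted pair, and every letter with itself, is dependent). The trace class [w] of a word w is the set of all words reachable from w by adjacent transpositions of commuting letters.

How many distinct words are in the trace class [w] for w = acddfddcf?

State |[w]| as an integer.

4

piece 0:a — minimal
piece 1:c — minimal
piece 2:d rests on {0:a, 1:c}
piece 3:d rests on {2:d}
piece 4:f rests on {3:d}
piece 5:d rests on {4:f}
piece 6:d rests on {5:d}
piece 7:c rests on {6:d}
piece 8:f rests on {6:d}
minimal pieces: {0:a, 1:c}
ways to finish when only these pieces remain (= sum over removing one remaining piece with nothing left below it):
  1 left: {7}→1  {8}→1
  2 left: {7,8}→2
  3 left: {6,7,8}→2
  4 left: {5,6,7,8}→2
  5 left: {4,5,6,7,8}→2
  6 left: {3,4,5,6,7,8}→2
  7 left: {2,3,4,5,6,7,8}→2
  placing 0:a first → 2 extensions
  placing 1:c first → 2 extensions
total linear extensions = 4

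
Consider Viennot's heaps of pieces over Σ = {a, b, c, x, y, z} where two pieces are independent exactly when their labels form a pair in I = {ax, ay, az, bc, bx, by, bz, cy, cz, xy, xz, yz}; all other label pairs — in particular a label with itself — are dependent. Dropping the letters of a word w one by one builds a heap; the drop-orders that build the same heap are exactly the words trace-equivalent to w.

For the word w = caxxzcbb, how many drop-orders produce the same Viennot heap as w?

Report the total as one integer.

152

drop 0:c onto floor
drop 1:a onto {0:c}
drop 2:x onto {0:c}
drop 3:x onto {2:x}
drop 4:z onto floor
drop 5:c onto {1:a, 3:x}
drop 6:b onto {1:a}
drop 7:b onto {6:b}
ground layer = {0:c, 4:z}
drop-orders for the pieces not yet dropped (sum over which currently-grounded one goes next):
  1 to go: {4} 1  {5} 1  {7} 1
  2 to go: {3,5} 1  {4,5} 2  {4,7} 2  {5,7} 2  {6,7} 1
  3 to go: {2,3,5} 1  {3,4,5} 3  {3,5,7} 3  {4,5,7} 6  {4,6,7} 3  {5,6,7} 3
  4 to go: {1,5,6,7} 3  {2,3,4,5} 4  {2,3,5,7} 4  {3,4,5,7} 12  {3,5,6,7} 6  {4,5,6,7} 12
  5 to go: {1,3,5,6,7} 9  {1,4,5,6,7} 15  {2,3,4,5,7} 20  {2,3,5,6,7} 10  {3,4,5,6,7} 30
  6 to go: {1,2,3,5,6,7} 19  {1,3,4,5,6,7} 54  {2,3,4,5,6,7} 60
  if 0:c drops first: 133 orders
  if 4:z drops first: 19 orders
heap linearizations: 152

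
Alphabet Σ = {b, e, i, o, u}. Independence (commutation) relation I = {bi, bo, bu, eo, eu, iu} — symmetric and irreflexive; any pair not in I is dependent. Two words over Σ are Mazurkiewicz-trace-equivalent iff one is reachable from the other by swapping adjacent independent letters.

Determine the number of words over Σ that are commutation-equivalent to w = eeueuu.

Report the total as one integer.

20

drop 0:e onto floor
drop 1:e onto {0:e}
drop 2:u onto floor
drop 3:e onto {1:e}
drop 4:u onto {2:u}
drop 5:u onto {4:u}
ground layer = {0:e, 2:u}
drop-orders for the pieces not yet dropped (sum over which currently-grounded one goes next):
  1 to go: {3} 1  {5} 1
  2 to go: {1,3} 1  {3,5} 2  {4,5} 1
  3 to go: {0,1,3} 1  {1,3,5} 3  {2,4,5} 1  {3,4,5} 3
  4 to go: {0,1,3,5} 4  {1,3,4,5} 6  {2,3,4,5} 4
  if 0:e drops first: 10 orders
  if 2:u drops first: 10 orders
heap linearizations: 20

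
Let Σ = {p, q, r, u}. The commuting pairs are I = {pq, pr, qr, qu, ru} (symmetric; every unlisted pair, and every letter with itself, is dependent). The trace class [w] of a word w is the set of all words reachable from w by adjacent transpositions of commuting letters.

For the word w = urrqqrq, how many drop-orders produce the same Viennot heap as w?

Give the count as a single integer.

#0=u has no predecessor
#1=r has no predecessor
#2=r depends on [1:r]
#3=q has no predecessor
#4=q depends on [3:q]
#5=r depends on [2:r]
#6=q depends on [4:q]
sources: [0:u, 1:r, 3:q]
N(rest) = Σ N(rest − s) over sources s of rest; N(one piece) = 1:
  size 1 → [0]=1  [5]=1  [6]=1
  size 2 → [0,5]=2  [0,6]=2  [2,5]=1  [4,6]=1  [5,6]=2
  size 3 → [0,2,5]=3  [0,4,6]=3  [0,5,6]=6  [1,2,5]=1  [2,5,6]=3  [3,4,6]=1  [4,5,6]=3
  size 4 → [0,1,2,5]=4  [0,2,5,6]=12  [0,3,4,6]=4  [0,4,5,6]=12  [1,2,5,6]=4  [2,4,5,6]=6  [3,4,5,6]=4
  size 5 → [0,1,2,5,6]=20  [0,2,4,5,6]=30  [0,3,4,5,6]=20  [1,2,4,5,6]=10  [2,3,4,5,6]=10
  first=0(u) contributes 20
  first=1(r) contributes 60
  first=3(q) contributes 60
|[w]| = 140

140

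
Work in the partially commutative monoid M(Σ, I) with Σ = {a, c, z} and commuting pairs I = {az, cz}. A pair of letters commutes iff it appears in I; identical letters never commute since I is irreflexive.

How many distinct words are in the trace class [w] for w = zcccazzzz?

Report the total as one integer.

126

drop 0:z onto floor
drop 1:c onto floor
drop 2:c onto {1:c}
drop 3:c onto {2:c}
drop 4:a onto {3:c}
drop 5:z onto {0:z}
drop 6:z onto {5:z}
drop 7:z onto {6:z}
drop 8:z onto {7:z}
ground layer = {0:z, 1:c}
drop-orders for the pieces not yet dropped (sum over which currently-grounded one goes next):
  1 to go: {4} 1  {8} 1
  2 to go: {3,4} 1  {4,8} 2  {7,8} 1
  3 to go: {2,3,4} 1  {3,4,8} 3  {4,7,8} 3  {6,7,8} 1
  4 to go: {1,2,3,4} 1  {2,3,4,8} 4  {3,4,7,8} 6  {4,6,7,8} 4  {5,6,7,8} 1
  5 to go: {0,5,6,7,8} 1  {1,2,3,4,8} 5  {2,3,4,7,8} 10  {3,4,6,7,8} 10  {4,5,6,7,8} 5
  6 to go: {0,4,5,6,7,8} 6  {1,2,3,4,7,8} 15  {2,3,4,6,7,8} 20  {3,4,5,6,7,8} 15
  7 to go: {0,3,4,5,6,7,8} 21  {1,2,3,4,6,7,8} 35  {2,3,4,5,6,7,8} 35
  if 0:z drops first: 70 orders
  if 1:c drops first: 56 orders
heap linearizations: 126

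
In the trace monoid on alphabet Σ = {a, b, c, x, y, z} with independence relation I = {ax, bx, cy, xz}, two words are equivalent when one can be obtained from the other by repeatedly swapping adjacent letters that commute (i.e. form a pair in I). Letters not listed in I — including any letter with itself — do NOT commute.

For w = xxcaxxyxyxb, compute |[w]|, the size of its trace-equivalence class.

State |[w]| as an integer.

#0=x has no predecessor
#1=x depends on [0:x]
#2=c depends on [1:x]
#3=a depends on [2:c]
#4=x depends on [2:c]
#5=x depends on [4:x]
#6=y depends on [3:a, 5:x]
#7=x depends on [6:y]
#8=y depends on [7:x]
#9=x depends on [8:y]
#10=b depends on [8:y]
sources: [0:x]
N(rest) = Σ N(rest − s) over sources s of rest; N(one piece) = 1:
  size 1 → [9]=1  [10]=1
  size 2 → [9,10]=2
  size 3 → [8,9,10]=2
  size 4 → [7,8,9,10]=2
  size 5 → [6,7,8,9,10]=2
  size 6 → [3,6,7,8,9,10]=2  [5,6,7,8,9,10]=2
  size 7 → [3,5,6,7,8,9,10]=4  [4,5,6,7,8,9,10]=2
  size 8 → [3,4,5,6,7,8,9,10]=6
  size 9 → [2,3,4,5,6,7,8,9,10]=6
  first=0(x) contributes 6

6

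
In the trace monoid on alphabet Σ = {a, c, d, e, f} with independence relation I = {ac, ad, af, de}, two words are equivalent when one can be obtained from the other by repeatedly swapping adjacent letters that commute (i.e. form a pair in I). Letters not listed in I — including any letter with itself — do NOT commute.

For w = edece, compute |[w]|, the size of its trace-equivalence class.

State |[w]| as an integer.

#0=e has no predecessor
#1=d has no predecessor
#2=e depends on [0:e]
#3=c depends on [1:d, 2:e]
#4=e depends on [3:c]
sources: [0:e, 1:d]
N(rest) = Σ N(rest − s) over sources s of rest; N(one piece) = 1:
  size 1 → [4]=1
  size 2 → [3,4]=1
  size 3 → [1,3,4]=1  [2,3,4]=1
  first=0(e) contributes 2
  first=1(d) contributes 1
|[w]| = 3

3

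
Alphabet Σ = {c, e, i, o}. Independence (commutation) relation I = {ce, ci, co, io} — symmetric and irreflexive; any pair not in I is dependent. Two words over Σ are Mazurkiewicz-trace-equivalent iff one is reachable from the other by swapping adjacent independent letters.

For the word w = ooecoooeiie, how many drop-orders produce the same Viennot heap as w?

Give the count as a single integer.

0(o) covers ∅
1(o) covers 0:o
2(e) covers 1:o
3(c) covers ∅
4(o) covers 2:e
5(o) covers 4:o
6(o) covers 5:o
7(e) covers 6:o
8(i) covers 7:e
9(i) covers 8:i
10(e) covers 9:i
floor of heap: 0:o, 3:c
completions by unplaced set U, small U first (add the entries for U minus each lowest piece of U):
  |U|=1: {3}:1  {10}:1
  |U|=2: {3,10}:2  {9,10}:1
  |U|=3: {3,9,10}:3  {8,9,10}:1
  |U|=4: {3,8,9,10}:4  {7,8,9,10}:1
  |U|=5: {3,7,8,9,10}:5  {6,7,8,9,10}:1
  |U|=6: {3,6,7,8,9,10}:6  {5,6,7,8,9,10}:1
  |U|=7: {3,5,6,7,8,9,10}:7  {4,5,6,7,8,9,10}:1
  |U|=8: {2,4,5,6,7,8,9,10}:1  {3,4,5,6,7,8,9,10}:8
  |U|=9: {1,2,4,5,6,7,8,9,10}:1  {2,3,4,5,6,7,8,9,10}:9
  start at 0(o): 10
  start at 3(c): 1
sum over floor = 11

11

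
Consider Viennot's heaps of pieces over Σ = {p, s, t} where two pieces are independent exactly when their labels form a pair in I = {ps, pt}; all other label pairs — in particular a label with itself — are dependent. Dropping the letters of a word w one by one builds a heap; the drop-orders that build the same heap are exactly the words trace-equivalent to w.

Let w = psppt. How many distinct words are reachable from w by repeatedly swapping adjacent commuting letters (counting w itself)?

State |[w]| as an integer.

piece 0:p — minimal
piece 1:s — minimal
piece 2:p rests on {0:p}
piece 3:p rests on {2:p}
piece 4:t rests on {1:s}
minimal pieces: {0:p, 1:s}
ways to finish when only these pieces remain (= sum over removing one remaining piece with nothing left below it):
  1 left: {3}→1  {4}→1
  2 left: {1,4}→1  {2,3}→1  {3,4}→2
  3 left: {0,2,3}→1  {1,3,4}→3  {2,3,4}→3
  placing 0:p first → 6 extensions
  placing 1:s first → 4 extensions
total linear extensions = 10

10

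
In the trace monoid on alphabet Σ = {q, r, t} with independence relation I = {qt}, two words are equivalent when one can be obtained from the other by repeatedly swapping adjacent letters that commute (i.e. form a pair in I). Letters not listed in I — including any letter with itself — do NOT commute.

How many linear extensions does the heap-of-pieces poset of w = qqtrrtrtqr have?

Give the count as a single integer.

piece 0:q — minimal
piece 1:q rests on {0:q}
piece 2:t — minimal
piece 3:r rests on {1:q, 2:t}
piece 4:r rests on {3:r}
piece 5:t rests on {4:r}
piece 6:r rests on {5:t}
piece 7:t rests on {6:r}
piece 8:q rests on {6:r}
piece 9:r rests on {7:t, 8:q}
minimal pieces: {0:q, 2:t}
ways to finish when only these pieces remain (= sum over removing one remaining piece with nothing left below it):
  1 left: {9}→1
  2 left: {7,9}→1  {8,9}→1
  3 left: {7,8,9}→2
  4 left: {6,7,8,9}→2
  5 left: {5,6,7,8,9}→2
  6 left: {4,5,6,7,8,9}→2
  7 left: {3,4,5,6,7,8,9}→2
  8 left: {1,3,4,5,6,7,8,9}→2  {2,3,4,5,6,7,8,9}→2
  placing 0:q first → 4 extensions
  placing 2:t first → 2 extensions
total linear extensions = 6

6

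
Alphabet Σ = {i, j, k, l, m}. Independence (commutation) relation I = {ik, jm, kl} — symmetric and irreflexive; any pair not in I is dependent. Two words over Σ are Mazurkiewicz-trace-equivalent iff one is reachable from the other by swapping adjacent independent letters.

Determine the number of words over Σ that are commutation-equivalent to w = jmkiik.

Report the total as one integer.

drop 0:j onto floor
drop 1:m onto floor
drop 2:k onto {0:j, 1:m}
drop 3:i onto {0:j, 1:m}
drop 4:i onto {3:i}
drop 5:k onto {2:k}
ground layer = {0:j, 1:m}
drop-orders for the pieces not yet dropped (sum over which currently-grounded one goes next):
  1 to go: {4} 1  {5} 1
  2 to go: {2,5} 1  {3,4} 1  {4,5} 2
  3 to go: {2,4,5} 3  {3,4,5} 3
  4 to go: {2,3,4,5} 6
  if 0:j drops first: 6 orders
  if 1:m drops first: 6 orders
heap linearizations: 12

12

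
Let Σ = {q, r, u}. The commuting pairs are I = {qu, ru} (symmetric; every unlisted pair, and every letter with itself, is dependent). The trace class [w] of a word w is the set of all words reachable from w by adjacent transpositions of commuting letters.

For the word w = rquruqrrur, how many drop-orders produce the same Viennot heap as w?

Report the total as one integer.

piece 0:r — minimal
piece 1:q rests on {0:r}
piece 2:u — minimal
piece 3:r rests on {1:q}
piece 4:u rests on {2:u}
piece 5:q rests on {3:r}
piece 6:r rests on {5:q}
piece 7:r rests on {6:r}
piece 8:u rests on {4:u}
piece 9:r rests on {7:r}
minimal pieces: {0:r, 2:u}
ways to finish when only these pieces remain (= sum over removing one remaining piece with nothing left below it):
  1 left: {8}→1  {9}→1
  2 left: {4,8}→1  {7,9}→1  {8,9}→2
  3 left: {2,4,8}→1  {4,8,9}→3  {6,7,9}→1  {7,8,9}→3
  4 left: {2,4,8,9}→4  {4,7,8,9}→6  {5,6,7,9}→1  {6,7,8,9}→4
  5 left: {2,4,7,8,9}→10  {3,5,6,7,9}→1  {4,6,7,8,9}→10  {5,6,7,8,9}→5
  6 left: {1,3,5,6,7,9}→1  {2,4,6,7,8,9}→20  {3,5,6,7,8,9}→6  {4,5,6,7,8,9}→15
  7 left: {0,1,3,5,6,7,9}→1  {1,3,5,6,7,8,9}→7  {2,4,5,6,7,8,9}→35  {3,4,5,6,7,8,9}→21
  8 left: {0,1,3,5,6,7,8,9}→8  {1,3,4,5,6,7,8,9}→28  {2,3,4,5,6,7,8,9}→56
  placing 0:r first → 84 extensions
  placing 2:u first → 36 extensions
total linear extensions = 120

120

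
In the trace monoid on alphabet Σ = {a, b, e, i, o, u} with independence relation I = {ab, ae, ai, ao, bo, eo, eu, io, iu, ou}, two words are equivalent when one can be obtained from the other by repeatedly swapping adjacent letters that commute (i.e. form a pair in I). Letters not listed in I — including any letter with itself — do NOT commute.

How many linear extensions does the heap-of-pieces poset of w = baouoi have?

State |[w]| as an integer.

75

#0=b has no predecessor
#1=a has no predecessor
#2=o has no predecessor
#3=u depends on [0:b, 1:a]
#4=o depends on [2:o]
#5=i depends on [0:b]
sources: [0:b, 1:a, 2:o]
N(rest) = Σ N(rest − s) over sources s of rest; N(one piece) = 1:
  size 1 → [3]=1  [4]=1  [5]=1
  size 2 → [1,3]=1  [2,4]=1  [3,4]=2  [3,5]=2  [4,5]=2
  size 3 → [0,3,5]=2  [1,3,4]=3  [1,3,5]=3  [2,3,4]=3  [2,4,5]=3  [3,4,5]=6
  size 4 → [0,1,3,5]=5  [0,3,4,5]=8  [1,2,3,4]=6  [1,3,4,5]=12  [2,3,4,5]=12
  first=0(b) contributes 30
  first=1(a) contributes 20
  first=2(o) contributes 25
|[w]| = 75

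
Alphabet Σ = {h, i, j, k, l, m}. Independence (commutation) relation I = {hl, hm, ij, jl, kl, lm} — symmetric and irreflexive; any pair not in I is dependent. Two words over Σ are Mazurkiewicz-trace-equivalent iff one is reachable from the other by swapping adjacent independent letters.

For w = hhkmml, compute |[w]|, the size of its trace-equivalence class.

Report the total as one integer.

6

drop 0:h onto floor
drop 1:h onto {0:h}
drop 2:k onto {1:h}
drop 3:m onto {2:k}
drop 4:m onto {3:m}
drop 5:l onto floor
ground layer = {0:h, 5:l}
drop-orders for the pieces not yet dropped (sum over which currently-grounded one goes next):
  1 to go: {4} 1  {5} 1
  2 to go: {3,4} 1  {4,5} 2
  3 to go: {2,3,4} 1  {3,4,5} 3
  4 to go: {1,2,3,4} 1  {2,3,4,5} 4
  if 0:h drops first: 5 orders
  if 5:l drops first: 1 orders
heap linearizations: 6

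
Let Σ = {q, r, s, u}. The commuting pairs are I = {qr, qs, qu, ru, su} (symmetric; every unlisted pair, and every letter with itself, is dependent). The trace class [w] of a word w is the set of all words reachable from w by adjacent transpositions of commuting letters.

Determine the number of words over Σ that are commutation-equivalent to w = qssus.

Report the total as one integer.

#0=q has no predecessor
#1=s has no predecessor
#2=s depends on [1:s]
#3=u has no predecessor
#4=s depends on [2:s]
sources: [0:q, 1:s, 3:u]
N(rest) = Σ N(rest − s) over sources s of rest; N(one piece) = 1:
  size 1 → [0]=1  [3]=1  [4]=1
  size 2 → [0,3]=2  [0,4]=2  [2,4]=1  [3,4]=2
  size 3 → [0,2,4]=3  [0,3,4]=6  [1,2,4]=1  [2,3,4]=3
  first=0(q) contributes 4
  first=1(s) contributes 12
  first=3(u) contributes 4
|[w]| = 20

20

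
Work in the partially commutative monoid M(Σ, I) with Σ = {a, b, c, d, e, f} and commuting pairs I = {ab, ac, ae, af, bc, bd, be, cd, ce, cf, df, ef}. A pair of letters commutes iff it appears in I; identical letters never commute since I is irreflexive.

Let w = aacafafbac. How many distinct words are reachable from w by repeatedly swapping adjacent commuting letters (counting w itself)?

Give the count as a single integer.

#0=a has no predecessor
#1=a depends on [0:a]
#2=c has no predecessor
#3=a depends on [1:a]
#4=f has no predecessor
#5=a depends on [3:a]
#6=f depends on [4:f]
#7=b depends on [6:f]
#8=a depends on [5:a]
#9=c depends on [2:c]
sources: [0:a, 2:c, 4:f]
N(rest) = Σ N(rest − s) over sources s of rest; N(one piece) = 1:
  size 1 → [7]=1  [8]=1  [9]=1
  size 2 → [2,9]=1  [5,8]=1  [6,7]=1  [7,8]=2  [7,9]=2  [8,9]=2
  size 3 → [2,7,9]=3  [2,8,9]=3  [3,5,8]=1  [4,6,7]=1  [5,7,8]=3  [5,8,9]=3  [6,7,8]=3  [6,7,9]=3  [7,8,9]=6
  size 4 → [1,3,5,8]=1  [2,5,8,9]=6  [2,6,7,9]=6  [2,7,8,9]=12  [3,5,7,8]=4  [3,5,8,9]=4  [4,6,7,8]=4  [4,6,7,9]=4  [5,6,7,8]=6  [5,7,8,9]=12  [6,7,8,9]=12
  size 5 → [0,1,3,5,8]=1  [1,3,5,7,8]=5  [1,3,5,8,9]=5  [2,3,5,8,9]=10  [2,4,6,7,9]=10  [2,5,7,8,9]=30  [2,6,7,8,9]=30  [3,5,6,7,8]=10  [3,5,7,8,9]=20  [4,5,6,7,8]=10  [4,6,7,8,9]=20  [5,6,7,8,9]=30
  size 6 → [0,1,3,5,7,8]=6  [0,1,3,5,8,9]=6  [1,2,3,5,8,9]=15  [1,3,5,6,7,8]=15  [1,3,5,7,8,9]=30  [2,3,5,7,8,9]=60  [2,4,6,7,8,9]=60  [2,5,6,7,8,9]=90  [3,4,5,6,7,8]=20  [3,5,6,7,8,9]=60  [4,5,6,7,8,9]=60
  size 7 → [0,1,2,3,5,8,9]=21  [0,1,3,5,6,7,8]=21  [0,1,3,5,7,8,9]=42  [1,2,3,5,7,8,9]=105  [1,3,4,5,6,7,8]=35  [1,3,5,6,7,8,9]=105  [2,3,5,6,7,8,9]=210  [2,4,5,6,7,8,9]=210  [3,4,5,6,7,8,9]=140
  size 8 → [0,1,2,3,5,7,8,9]=168  [0,1,3,4,5,6,7,8]=56  [0,1,3,5,6,7,8,9]=168  [1,2,3,5,6,7,8,9]=420  [1,3,4,5,6,7,8,9]=280  [2,3,4,5,6,7,8,9]=560
  first=0(a) contributes 1260
  first=2(c) contributes 504
  first=4(f) contributes 756
|[w]| = 2520

2520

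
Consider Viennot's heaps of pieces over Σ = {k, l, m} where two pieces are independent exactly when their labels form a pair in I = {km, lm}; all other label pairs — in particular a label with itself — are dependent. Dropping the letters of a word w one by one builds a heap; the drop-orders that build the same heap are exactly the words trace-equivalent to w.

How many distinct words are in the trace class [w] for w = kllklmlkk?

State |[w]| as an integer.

#0=k has no predecessor
#1=l depends on [0:k]
#2=l depends on [1:l]
#3=k depends on [2:l]
#4=l depends on [3:k]
#5=m has no predecessor
#6=l depends on [4:l]
#7=k depends on [6:l]
#8=k depends on [7:k]
sources: [0:k, 5:m]
N(rest) = Σ N(rest − s) over sources s of rest; N(one piece) = 1:
  size 1 → [5]=1  [8]=1
  size 2 → [5,8]=2  [7,8]=1
  size 3 → [5,7,8]=3  [6,7,8]=1
  size 4 → [4,6,7,8]=1  [5,6,7,8]=4
  size 5 → [3,4,6,7,8]=1  [4,5,6,7,8]=5
  size 6 → [2,3,4,6,7,8]=1  [3,4,5,6,7,8]=6
  size 7 → [1,2,3,4,6,7,8]=1  [2,3,4,5,6,7,8]=7
  first=0(k) contributes 8
  first=5(m) contributes 1
|[w]| = 9

9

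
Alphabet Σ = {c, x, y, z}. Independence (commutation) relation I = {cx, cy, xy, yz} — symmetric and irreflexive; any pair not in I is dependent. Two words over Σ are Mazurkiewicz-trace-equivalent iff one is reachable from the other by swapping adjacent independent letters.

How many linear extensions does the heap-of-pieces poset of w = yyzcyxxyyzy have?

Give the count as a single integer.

piece 0:y — minimal
piece 1:y rests on {0:y}
piece 2:z — minimal
piece 3:c rests on {2:z}
piece 4:y rests on {1:y}
piece 5:x rests on {2:z}
piece 6:x rests on {5:x}
piece 7:y rests on {4:y}
piece 8:y rests on {7:y}
piece 9:z rests on {3:c, 6:x}
piece 10:y rests on {8:y}
minimal pieces: {0:y, 2:z}
ways to finish when only these pieces remain (= sum over removing one remaining piece with nothing left below it):
  1 left: {9}→1  {10}→1
  2 left: {3,9}→1  {6,9}→1  {8,10}→1  {9,10}→2
  3 left: {3,6,9}→2  {3,9,10}→3  {5,6,9}→1  {6,9,10}→3  {7,8,10}→1  {8,9,10}→3
  4 left: {3,5,6,9}→3  {3,6,9,10}→8  {3,8,9,10}→6  {4,7,8,10}→1  {5,6,9,10}→4  {6,8,9,10}→6  {7,8,9,10}→4
  5 left: {1,4,7,8,10}→1  {2,3,5,6,9}→3  {3,5,6,9,10}→15  {3,6,8,9,10}→20  {3,7,8,9,10}→10  {4,7,8,9,10}→5  {5,6,8,9,10}→10  {6,7,8,9,10}→10
  6 left: {0,1,4,7,8,10}→1  {1,4,7,8,9,10}→6  {2,3,5,6,9,10}→18  {3,4,7,8,9,10}→15  {3,5,6,8,9,10}→45  {3,6,7,8,9,10}→40  {4,6,7,8,9,10}→15  {5,6,7,8,9,10}→20
  7 left: {0,1,4,7,8,9,10}→7  {1,3,4,7,8,9,10}→21  {1,4,6,7,8,9,10}→21  {2,3,5,6,8,9,10}→63  {3,4,6,7,8,9,10}→70  {3,5,6,7,8,9,10}→105  {4,5,6,7,8,9,10}→35
  8 left: {0,1,3,4,7,8,9,10}→28  {0,1,4,6,7,8,9,10}→28  {1,3,4,6,7,8,9,10}→112  {1,4,5,6,7,8,9,10}→56  {2,3,5,6,7,8,9,10}→168  {3,4,5,6,7,8,9,10}→210
  9 left: {0,1,3,4,6,7,8,9,10}→168  {0,1,4,5,6,7,8,9,10}→84  {1,3,4,5,6,7,8,9,10}→378  {2,3,4,5,6,7,8,9,10}→378
  placing 0:y first → 756 extensions
  placing 2:z first → 630 extensions
total linear extensions = 1386

1386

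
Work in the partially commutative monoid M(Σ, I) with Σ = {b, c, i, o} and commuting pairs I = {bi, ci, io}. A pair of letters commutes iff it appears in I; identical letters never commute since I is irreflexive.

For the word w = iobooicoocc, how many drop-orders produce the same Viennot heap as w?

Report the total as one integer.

drop 0:i onto floor
drop 1:o onto floor
drop 2:b onto {1:o}
drop 3:o onto {2:b}
drop 4:o onto {3:o}
drop 5:i onto {0:i}
drop 6:c onto {4:o}
drop 7:o onto {6:c}
drop 8:o onto {7:o}
drop 9:c onto {8:o}
drop 10:c onto {9:c}
ground layer = {0:i, 1:o}
drop-orders for the pieces not yet dropped (sum over which currently-grounded one goes next):
  1 to go: {5} 1  {10} 1
  2 to go: {0,5} 1  {5,10} 2  {9,10} 1
  3 to go: {0,5,10} 3  {5,9,10} 3  {8,9,10} 1
  4 to go: {0,5,9,10} 6  {5,8,9,10} 4  {7,8,9,10} 1
  5 to go: {0,5,8,9,10} 10  {5,7,8,9,10} 5  {6,7,8,9,10} 1
  6 to go: {0,5,7,8,9,10} 15  {4,6,7,8,9,10} 1  {5,6,7,8,9,10} 6
  7 to go: {0,5,6,7,8,9,10} 21  {3,4,6,7,8,9,10} 1  {4,5,6,7,8,9,10} 7
  8 to go: {0,4,5,6,7,8,9,10} 28  {2,3,4,6,7,8,9,10} 1  {3,4,5,6,7,8,9,10} 8
  9 to go: {0,3,4,5,6,7,8,9,10} 36  {1,2,3,4,6,7,8,9,10} 1  {2,3,4,5,6,7,8,9,10} 9
  if 0:i drops first: 10 orders
  if 1:o drops first: 45 orders
heap linearizations: 55

55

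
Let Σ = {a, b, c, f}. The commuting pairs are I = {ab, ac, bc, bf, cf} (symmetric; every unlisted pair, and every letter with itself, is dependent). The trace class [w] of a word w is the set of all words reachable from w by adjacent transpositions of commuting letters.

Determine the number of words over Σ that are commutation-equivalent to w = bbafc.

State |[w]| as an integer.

#0=b has no predecessor
#1=b depends on [0:b]
#2=a has no predecessor
#3=f depends on [2:a]
#4=c has no predecessor
sources: [0:b, 2:a, 4:c]
N(rest) = Σ N(rest − s) over sources s of rest; N(one piece) = 1:
  size 1 → [1]=1  [3]=1  [4]=1
  size 2 → [0,1]=1  [1,3]=2  [1,4]=2  [2,3]=1  [3,4]=2
  size 3 → [0,1,3]=3  [0,1,4]=3  [1,2,3]=3  [1,3,4]=6  [2,3,4]=3
  first=0(b) contributes 12
  first=2(a) contributes 12
  first=4(c) contributes 6
|[w]| = 30

30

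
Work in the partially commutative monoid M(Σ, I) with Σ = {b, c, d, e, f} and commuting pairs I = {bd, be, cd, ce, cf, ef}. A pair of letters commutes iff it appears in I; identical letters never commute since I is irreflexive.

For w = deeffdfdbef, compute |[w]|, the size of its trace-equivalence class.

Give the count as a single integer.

30

#0=d has no predecessor
#1=e depends on [0:d]
#2=e depends on [1:e]
#3=f depends on [0:d]
#4=f depends on [3:f]
#5=d depends on [2:e, 4:f]
#6=f depends on [5:d]
#7=d depends on [6:f]
#8=b depends on [6:f]
#9=e depends on [7:d]
#10=f depends on [7:d, 8:b]
sources: [0:d]
N(rest) = Σ N(rest − s) over sources s of rest; N(one piece) = 1:
  size 1 → [9]=1  [10]=1
  size 2 → [8,10]=1  [9,10]=2
  size 3 → [7,9,10]=2  [8,9,10]=3
  size 4 → [7,8,9,10]=5
  size 5 → [6,7,8,9,10]=5
  size 6 → [5,6,7,8,9,10]=5
  size 7 → [2,5,6,7,8,9,10]=5  [4,5,6,7,8,9,10]=5
  size 8 → [1,2,5,6,7,8,9,10]=5  [2,4,5,6,7,8,9,10]=10  [3,4,5,6,7,8,9,10]=5
  size 9 → [1,2,4,5,6,7,8,9,10]=15  [2,3,4,5,6,7,8,9,10]=15
  first=0(d) contributes 30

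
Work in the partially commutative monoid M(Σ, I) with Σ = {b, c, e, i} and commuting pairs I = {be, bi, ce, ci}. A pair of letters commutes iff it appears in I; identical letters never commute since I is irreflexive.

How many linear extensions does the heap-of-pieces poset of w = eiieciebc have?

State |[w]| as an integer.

84

#0=e has no predecessor
#1=i depends on [0:e]
#2=i depends on [1:i]
#3=e depends on [2:i]
#4=c has no predecessor
#5=i depends on [3:e]
#6=e depends on [5:i]
#7=b depends on [4:c]
#8=c depends on [7:b]
sources: [0:e, 4:c]
N(rest) = Σ N(rest − s) over sources s of rest; N(one piece) = 1:
  size 1 → [6]=1  [8]=1
  size 2 → [5,6]=1  [6,8]=2  [7,8]=1
  size 3 → [3,5,6]=1  [4,7,8]=1  [5,6,8]=3  [6,7,8]=3
  size 4 → [2,3,5,6]=1  [3,5,6,8]=4  [4,6,7,8]=4  [5,6,7,8]=6
  size 5 → [1,2,3,5,6]=1  [2,3,5,6,8]=5  [3,5,6,7,8]=10  [4,5,6,7,8]=10
  size 6 → [0,1,2,3,5,6]=1  [1,2,3,5,6,8]=6  [2,3,5,6,7,8]=15  [3,4,5,6,7,8]=20
  size 7 → [0,1,2,3,5,6,8]=7  [1,2,3,5,6,7,8]=21  [2,3,4,5,6,7,8]=35
  first=0(e) contributes 56
  first=4(c) contributes 28
|[w]| = 84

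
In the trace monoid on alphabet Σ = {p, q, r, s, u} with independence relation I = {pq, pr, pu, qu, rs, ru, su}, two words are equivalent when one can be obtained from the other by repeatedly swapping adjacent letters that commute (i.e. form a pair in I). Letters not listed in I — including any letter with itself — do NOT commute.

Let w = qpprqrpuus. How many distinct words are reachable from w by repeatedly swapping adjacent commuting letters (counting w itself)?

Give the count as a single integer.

2475

drop 0:q onto floor
drop 1:p onto floor
drop 2:p onto {1:p}
drop 3:r onto {0:q}
drop 4:q onto {3:r}
drop 5:r onto {4:q}
drop 6:p onto {2:p}
drop 7:u onto floor
drop 8:u onto {7:u}
drop 9:s onto {4:q, 6:p}
ground layer = {0:q, 1:p, 7:u}
drop-orders for the pieces not yet dropped (sum over which currently-grounded one goes next):
  1 to go: {5} 1  {8} 1  {9} 1
  2 to go: {5,8} 2  {5,9} 2  {6,9} 1  {7,8} 1  {8,9} 2
  3 to go: {2,6,9} 1  {4,5,9} 2  {5,6,9} 3  {5,7,8} 3  {5,8,9} 6  {6,8,9} 3  {7,8,9} 3
  4 to go: {1,2,6,9} 1  {2,5,6,9} 4  {2,6,8,9} 4  {3,4,5,9} 2  {4,5,6,9} 5  {4,5,8,9} 8  {5,6,8,9} 12  {5,7,8,9} 12  {6,7,8,9} 6
  5 to go: {0,3,4,5,9} 2  {1,2,5,6,9} 5  {1,2,6,8,9} 5  {2,4,5,6,9} 9  {2,5,6,8,9} 20  {2,6,7,8,9} 10  {3,4,5,6,9} 7  {3,4,5,8,9} 10  {4,5,6,8,9} 25  {4,5,7,8,9} 20  {5,6,7,8,9} 30
  6 to go: {0,3,4,5,6,9} 9  {0,3,4,5,8,9} 12  {1,2,4,5,6,9} 14  {1,2,5,6,8,9} 30  {1,2,6,7,8,9} 15  {2,3,4,5,6,9} 16  {2,4,5,6,8,9} 54  {2,5,6,7,8,9} 60  {3,4,5,6,8,9} 42  {3,4,5,7,8,9} 30  {4,5,6,7,8,9} 75
  7 to go: {0,2,3,4,5,6,9} 25  {0,3,4,5,6,8,9} 63  {0,3,4,5,7,8,9} 42  {1,2,3,4,5,6,9} 30  {1,2,4,5,6,8,9} 98  {1,2,5,6,7,8,9} 105  {2,3,4,5,6,8,9} 112  {2,4,5,6,7,8,9} 189  {3,4,5,6,7,8,9} 147
  8 to go: {0,1,2,3,4,5,6,9} 55  {0,2,3,4,5,6,8,9} 200  {0,3,4,5,6,7,8,9} 252  {1,2,3,4,5,6,8,9} 240  {1,2,4,5,6,7,8,9} 392  {2,3,4,5,6,7,8,9} 448
  if 0:q drops first: 1080 orders
  if 1:p drops first: 900 orders
  if 7:u drops first: 495 orders
heap linearizations: 2475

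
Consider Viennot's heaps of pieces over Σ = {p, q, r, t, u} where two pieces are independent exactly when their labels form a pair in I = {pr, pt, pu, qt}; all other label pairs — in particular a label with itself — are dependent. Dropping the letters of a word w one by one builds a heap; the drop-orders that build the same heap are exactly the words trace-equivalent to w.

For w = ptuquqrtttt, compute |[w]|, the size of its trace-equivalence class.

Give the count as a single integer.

3

piece 0:p — minimal
piece 1:t — minimal
piece 2:u rests on {1:t}
piece 3:q rests on {0:p, 2:u}
piece 4:u rests on {3:q}
piece 5:q rests on {4:u}
piece 6:r rests on {5:q}
piece 7:t rests on {6:r}
piece 8:t rests on {7:t}
piece 9:t rests on {8:t}
piece 10:t rests on {9:t}
minimal pieces: {0:p, 1:t}
ways to finish when only these pieces remain (= sum over removing one remaining piece with nothing left below it):
  1 left: {10}→1
  2 left: {9,10}→1
  3 left: {8,9,10}→1
  4 left: {7,8,9,10}→1
  5 left: {6,7,8,9,10}→1
  6 left: {5,6,7,8,9,10}→1
  7 left: {4,5,6,7,8,9,10}→1
  8 left: {3,4,5,6,7,8,9,10}→1
  9 left: {0,3,4,5,6,7,8,9,10}→1  {2,3,4,5,6,7,8,9,10}→1
  placing 0:p first → 1 extensions
  placing 1:t first → 2 extensions
total linear extensions = 3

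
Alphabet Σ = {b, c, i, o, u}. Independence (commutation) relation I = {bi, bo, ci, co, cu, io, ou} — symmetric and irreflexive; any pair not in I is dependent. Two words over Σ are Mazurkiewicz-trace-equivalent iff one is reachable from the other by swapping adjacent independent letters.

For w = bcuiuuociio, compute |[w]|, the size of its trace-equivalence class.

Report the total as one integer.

piece 0:b — minimal
piece 1:c rests on {0:b}
piece 2:u rests on {0:b}
piece 3:i rests on {2:u}
piece 4:u rests on {3:i}
piece 5:u rests on {4:u}
piece 6:o — minimal
piece 7:c rests on {1:c}
piece 8:i rests on {5:u}
piece 9:i rests on {8:i}
piece 10:o rests on {6:o}
minimal pieces: {0:b, 6:o}
ways to finish when only these pieces remain (= sum over removing one remaining piece with nothing left below it):
  1 left: {7}→1  {9}→1  {10}→1
  2 left: {1,7}→1  {6,10}→1  {7,9}→2  {7,10}→2  {8,9}→1  {9,10}→2
  3 left: {1,7,9}→3  {1,7,10}→3  {5,8,9}→1  {6,7,10}→3  {6,9,10}→3  {7,8,9}→3  {7,9,10}→6  {8,9,10}→3
  4 left: {1,6,7,10}→6  {1,7,8,9}→6  {1,7,9,10}→12  {4,5,8,9}→1  {5,7,8,9}→4  {5,8,9,10}→4  {6,7,9,10}→12  {6,8,9,10}→6  {7,8,9,10}→12
  5 left: {1,5,7,8,9}→10  {1,6,7,9,10}→30  {1,7,8,9,10}→30  {3,4,5,8,9}→1  {4,5,7,8,9}→5  {4,5,8,9,10}→5  {5,6,8,9,10}→10  {5,7,8,9,10}→20  {6,7,8,9,10}→30
  6 left: {1,4,5,7,8,9}→15  {1,5,7,8,9,10}→60  {1,6,7,8,9,10}→90  {2,3,4,5,8,9}→1  {3,4,5,7,8,9}→6  {3,4,5,8,9,10}→6  {4,5,6,8,9,10}→15  {4,5,7,8,9,10}→30  {5,6,7,8,9,10}→60
  7 left: {1,3,4,5,7,8,9}→21  {1,4,5,7,8,9,10}→105  {1,5,6,7,8,9,10}→210  {2,3,4,5,7,8,9}→7  {2,3,4,5,8,9,10}→7  {3,4,5,6,8,9,10}→21  {3,4,5,7,8,9,10}→42  {4,5,6,7,8,9,10}→105
  8 left: {1,2,3,4,5,7,8,9}→28  {1,3,4,5,7,8,9,10}→168  {1,4,5,6,7,8,9,10}→420  {2,3,4,5,6,8,9,10}→28  {2,3,4,5,7,8,9,10}→56  {3,4,5,6,7,8,9,10}→168
  9 left: {0,1,2,3,4,5,7,8,9}→28  {1,2,3,4,5,7,8,9,10}→252  {1,3,4,5,6,7,8,9,10}→756  {2,3,4,5,6,7,8,9,10}→252
  placing 0:b first → 1260 extensions
  placing 6:o first → 280 extensions
total linear extensions = 1540

1540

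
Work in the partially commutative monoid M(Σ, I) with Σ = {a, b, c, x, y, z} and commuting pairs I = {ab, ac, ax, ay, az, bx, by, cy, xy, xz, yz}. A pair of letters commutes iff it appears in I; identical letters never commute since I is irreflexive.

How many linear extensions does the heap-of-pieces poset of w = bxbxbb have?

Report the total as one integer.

15

#0=b has no predecessor
#1=x has no predecessor
#2=b depends on [0:b]
#3=x depends on [1:x]
#4=b depends on [2:b]
#5=b depends on [4:b]
sources: [0:b, 1:x]
N(rest) = Σ N(rest − s) over sources s of rest; N(one piece) = 1:
  size 1 → [3]=1  [5]=1
  size 2 → [1,3]=1  [3,5]=2  [4,5]=1
  size 3 → [1,3,5]=3  [2,4,5]=1  [3,4,5]=3
  size 4 → [0,2,4,5]=1  [1,3,4,5]=6  [2,3,4,5]=4
  first=0(b) contributes 10
  first=1(x) contributes 5
|[w]| = 15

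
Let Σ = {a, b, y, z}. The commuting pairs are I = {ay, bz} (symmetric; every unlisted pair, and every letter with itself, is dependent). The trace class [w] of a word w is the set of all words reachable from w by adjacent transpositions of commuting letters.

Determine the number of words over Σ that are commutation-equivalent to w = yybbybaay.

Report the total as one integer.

3

drop 0:y onto floor
drop 1:y onto {0:y}
drop 2:b onto {1:y}
drop 3:b onto {2:b}
drop 4:y onto {3:b}
drop 5:b onto {4:y}
drop 6:a onto {5:b}
drop 7:a onto {6:a}
drop 8:y onto {5:b}
ground layer = {0:y}
drop-orders for the pieces not yet dropped (sum over which currently-grounded one goes next):
  1 to go: {7} 1  {8} 1
  2 to go: {6,7} 1  {7,8} 2
  3 to go: {6,7,8} 3
  4 to go: {5,6,7,8} 3
  5 to go: {4,5,6,7,8} 3
  6 to go: {3,4,5,6,7,8} 3
  7 to go: {2,3,4,5,6,7,8} 3
  if 0:y drops first: 3 orders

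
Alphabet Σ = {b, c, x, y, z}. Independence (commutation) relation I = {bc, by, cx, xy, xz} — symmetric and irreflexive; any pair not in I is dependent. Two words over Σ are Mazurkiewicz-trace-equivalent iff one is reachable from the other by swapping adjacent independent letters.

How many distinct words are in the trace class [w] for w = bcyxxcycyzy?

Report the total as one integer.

161

piece 0:b — minimal
piece 1:c — minimal
piece 2:y rests on {1:c}
piece 3:x rests on {0:b}
piece 4:x rests on {3:x}
piece 5:c rests on {2:y}
piece 6:y rests on {5:c}
piece 7:c rests on {6:y}
piece 8:y rests on {7:c}
piece 9:z rests on {0:b, 8:y}
piece 10:y rests on {9:z}
minimal pieces: {0:b, 1:c}
ways to finish when only these pieces remain (= sum over removing one remaining piece with nothing left below it):
  1 left: {4}→1  {10}→1
  2 left: {3,4}→1  {4,10}→2  {9,10}→1
  3 left: {3,4,10}→3  {4,9,10}→3  {8,9,10}→1
  4 left: {3,4,9,10}→6  {4,8,9,10}→4  {7,8,9,10}→1
  5 left: {0,3,4,9,10}→6  {3,4,8,9,10}→10  {4,7,8,9,10}→5  {6,7,8,9,10}→1
  6 left: {0,3,4,8,9,10}→16  {3,4,7,8,9,10}→15  {4,6,7,8,9,10}→6  {5,6,7,8,9,10}→1
  7 left: {0,3,4,7,8,9,10}→31  {2,5,6,7,8,9,10}→1  {3,4,6,7,8,9,10}→21  {4,5,6,7,8,9,10}→7
  8 left: {0,3,4,6,7,8,9,10}→52  {1,2,5,6,7,8,9,10}→1  {2,4,5,6,7,8,9,10}→8  {3,4,5,6,7,8,9,10}→28
  9 left: {0,3,4,5,6,7,8,9,10}→80  {1,2,4,5,6,7,8,9,10}→9  {2,3,4,5,6,7,8,9,10}→36
  placing 0:b first → 45 extensions
  placing 1:c first → 116 extensions
total linear extensions = 161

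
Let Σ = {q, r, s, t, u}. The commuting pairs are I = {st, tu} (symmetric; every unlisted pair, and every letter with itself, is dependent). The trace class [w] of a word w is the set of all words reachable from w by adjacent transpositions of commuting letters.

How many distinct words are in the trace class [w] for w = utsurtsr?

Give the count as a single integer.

piece 0:u — minimal
piece 1:t — minimal
piece 2:s rests on {0:u}
piece 3:u rests on {2:s}
piece 4:r rests on {1:t, 3:u}
piece 5:t rests on {4:r}
piece 6:s rests on {4:r}
piece 7:r rests on {5:t, 6:s}
minimal pieces: {0:u, 1:t}
ways to finish when only these pieces remain (= sum over removing one remaining piece with nothing left below it):
  1 left: {7}→1
  2 left: {5,7}→1  {6,7}→1
  3 left: {5,6,7}→2
  4 left: {4,5,6,7}→2
  5 left: {1,4,5,6,7}→2  {3,4,5,6,7}→2
  6 left: {1,3,4,5,6,7}→4  {2,3,4,5,6,7}→2
  placing 0:u first → 6 extensions
  placing 1:t first → 2 extensions
total linear extensions = 8

8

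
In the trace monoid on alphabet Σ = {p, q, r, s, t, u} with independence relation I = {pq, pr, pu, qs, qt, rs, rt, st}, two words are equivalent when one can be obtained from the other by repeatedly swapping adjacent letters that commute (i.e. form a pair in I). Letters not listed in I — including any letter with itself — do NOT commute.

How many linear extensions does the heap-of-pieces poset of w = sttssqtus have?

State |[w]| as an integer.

140

0(s) covers ∅
1(t) covers ∅
2(t) covers 1:t
3(s) covers 0:s
4(s) covers 3:s
5(q) covers ∅
6(t) covers 2:t
7(u) covers 4:s, 5:q, 6:t
8(s) covers 7:u
floor of heap: 0:s, 1:t, 5:q
completions by unplaced set U, small U first (add the entries for U minus each lowest piece of U):
  |U|=1: {8}:1
  |U|=2: {7,8}:1
  |U|=3: {4,7,8}:1  {5,7,8}:1  {6,7,8}:1
  |U|=4: {2,6,7,8}:1  {3,4,7,8}:1  {4,5,7,8}:2  {4,6,7,8}:2  {5,6,7,8}:2
  |U|=5: {0,3,4,7,8}:1  {1,2,6,7,8}:1  {2,4,6,7,8}:3  {2,5,6,7,8}:3  {3,4,5,7,8}:3  {3,4,6,7,8}:3  {4,5,6,7,8}:6
  |U|=6: {0,3,4,5,7,8}:4  {0,3,4,6,7,8}:4  {1,2,4,6,7,8}:4  {1,2,5,6,7,8}:4  {2,3,4,6,7,8}:6  {2,4,5,6,7,8}:12  {3,4,5,6,7,8}:12
  |U|=7: {0,2,3,4,6,7,8}:10  {0,3,4,5,6,7,8}:20  {1,2,3,4,6,7,8}:10  {1,2,4,5,6,7,8}:20  {2,3,4,5,6,7,8}:30
  start at 0(s): 60
  start at 1(t): 60
  start at 5(q): 20
sum over floor = 140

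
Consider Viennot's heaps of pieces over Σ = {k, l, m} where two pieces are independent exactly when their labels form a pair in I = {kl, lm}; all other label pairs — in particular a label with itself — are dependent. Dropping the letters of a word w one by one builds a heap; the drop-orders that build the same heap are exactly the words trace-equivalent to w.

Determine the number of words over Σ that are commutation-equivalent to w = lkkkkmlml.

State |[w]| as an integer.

84

#0=l has no predecessor
#1=k has no predecessor
#2=k depends on [1:k]
#3=k depends on [2:k]
#4=k depends on [3:k]
#5=m depends on [4:k]
#6=l depends on [0:l]
#7=m depends on [5:m]
#8=l depends on [6:l]
sources: [0:l, 1:k]
N(rest) = Σ N(rest − s) over sources s of rest; N(one piece) = 1:
  size 1 → [7]=1  [8]=1
  size 2 → [5,7]=1  [6,8]=1  [7,8]=2
  size 3 → [0,6,8]=1  [4,5,7]=1  [5,7,8]=3  [6,7,8]=3
  size 4 → [0,6,7,8]=4  [3,4,5,7]=1  [4,5,7,8]=4  [5,6,7,8]=6
  size 5 → [0,5,6,7,8]=10  [2,3,4,5,7]=1  [3,4,5,7,8]=5  [4,5,6,7,8]=10
  size 6 → [0,4,5,6,7,8]=20  [1,2,3,4,5,7]=1  [2,3,4,5,7,8]=6  [3,4,5,6,7,8]=15
  size 7 → [0,3,4,5,6,7,8]=35  [1,2,3,4,5,7,8]=7  [2,3,4,5,6,7,8]=21
  first=0(l) contributes 28
  first=1(k) contributes 56
|[w]| = 84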